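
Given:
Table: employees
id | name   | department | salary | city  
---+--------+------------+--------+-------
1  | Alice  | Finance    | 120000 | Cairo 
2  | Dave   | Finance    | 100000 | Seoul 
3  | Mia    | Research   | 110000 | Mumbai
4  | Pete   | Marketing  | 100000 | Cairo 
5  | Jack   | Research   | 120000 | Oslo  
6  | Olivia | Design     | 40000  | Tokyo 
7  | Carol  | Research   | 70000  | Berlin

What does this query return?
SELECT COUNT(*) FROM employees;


COUNT(*) counts all rows

7


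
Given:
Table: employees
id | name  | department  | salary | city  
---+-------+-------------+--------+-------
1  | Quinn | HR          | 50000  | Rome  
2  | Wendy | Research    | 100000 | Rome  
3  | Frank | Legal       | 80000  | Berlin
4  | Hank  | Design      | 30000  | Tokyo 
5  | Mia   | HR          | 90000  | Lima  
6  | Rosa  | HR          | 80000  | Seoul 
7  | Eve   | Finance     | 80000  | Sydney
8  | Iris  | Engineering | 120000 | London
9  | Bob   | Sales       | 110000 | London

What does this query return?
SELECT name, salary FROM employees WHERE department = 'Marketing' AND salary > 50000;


Filtering: department = 'Marketing' AND salary > 50000
Matching: 0 rows

Empty result set (0 rows)


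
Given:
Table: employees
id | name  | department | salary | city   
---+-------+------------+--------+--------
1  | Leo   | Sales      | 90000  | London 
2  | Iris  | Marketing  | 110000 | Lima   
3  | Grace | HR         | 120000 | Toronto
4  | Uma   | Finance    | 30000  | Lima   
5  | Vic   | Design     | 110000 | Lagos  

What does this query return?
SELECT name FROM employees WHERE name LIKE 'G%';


LIKE 'G%' matches names starting with 'G'
Matching: 1

1 rows:
Grace


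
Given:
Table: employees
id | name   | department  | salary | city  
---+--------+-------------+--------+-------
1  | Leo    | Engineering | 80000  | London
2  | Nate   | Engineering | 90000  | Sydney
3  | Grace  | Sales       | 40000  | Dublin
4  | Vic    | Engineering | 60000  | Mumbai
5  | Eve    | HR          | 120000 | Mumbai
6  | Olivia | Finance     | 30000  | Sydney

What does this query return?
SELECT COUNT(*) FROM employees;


COUNT(*) counts all rows

6


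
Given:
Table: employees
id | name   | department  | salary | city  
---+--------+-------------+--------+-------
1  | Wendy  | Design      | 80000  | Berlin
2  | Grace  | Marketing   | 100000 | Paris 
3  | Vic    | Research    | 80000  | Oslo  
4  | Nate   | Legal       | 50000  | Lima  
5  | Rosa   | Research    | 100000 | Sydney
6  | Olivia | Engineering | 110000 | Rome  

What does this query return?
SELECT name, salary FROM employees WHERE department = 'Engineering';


Filtering: department = 'Engineering'
Matching rows: 1

1 rows:
Olivia, 110000


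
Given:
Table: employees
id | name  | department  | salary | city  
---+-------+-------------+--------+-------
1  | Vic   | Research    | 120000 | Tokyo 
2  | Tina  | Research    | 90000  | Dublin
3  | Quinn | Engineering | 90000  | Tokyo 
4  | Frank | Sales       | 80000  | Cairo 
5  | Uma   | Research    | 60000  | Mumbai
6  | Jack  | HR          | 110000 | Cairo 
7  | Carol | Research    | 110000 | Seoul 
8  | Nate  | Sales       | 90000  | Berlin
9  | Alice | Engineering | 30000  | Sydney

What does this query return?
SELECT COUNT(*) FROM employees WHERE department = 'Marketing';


Counting rows where department = 'Marketing'


0


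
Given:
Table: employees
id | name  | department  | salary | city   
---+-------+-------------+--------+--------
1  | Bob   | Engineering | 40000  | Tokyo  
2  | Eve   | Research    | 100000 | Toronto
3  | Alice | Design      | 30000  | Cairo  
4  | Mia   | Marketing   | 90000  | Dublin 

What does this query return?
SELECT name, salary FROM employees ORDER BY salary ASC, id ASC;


Sorting by salary ASC, then id ASC for ties

4 rows:
Alice, 30000
Bob, 40000
Mia, 90000
Eve, 100000


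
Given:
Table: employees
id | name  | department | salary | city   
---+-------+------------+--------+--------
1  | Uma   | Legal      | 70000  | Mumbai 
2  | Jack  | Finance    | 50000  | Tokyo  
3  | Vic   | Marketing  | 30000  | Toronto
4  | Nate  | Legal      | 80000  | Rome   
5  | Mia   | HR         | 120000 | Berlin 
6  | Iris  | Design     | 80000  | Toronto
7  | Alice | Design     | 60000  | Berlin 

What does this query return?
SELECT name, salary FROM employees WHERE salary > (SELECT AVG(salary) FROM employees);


Subquery: AVG(salary) = 70000.0
Filtering: salary > 70000.0
  Nate (80000) -> MATCH
  Mia (120000) -> MATCH
  Iris (80000) -> MATCH


3 rows:
Nate, 80000
Mia, 120000
Iris, 80000


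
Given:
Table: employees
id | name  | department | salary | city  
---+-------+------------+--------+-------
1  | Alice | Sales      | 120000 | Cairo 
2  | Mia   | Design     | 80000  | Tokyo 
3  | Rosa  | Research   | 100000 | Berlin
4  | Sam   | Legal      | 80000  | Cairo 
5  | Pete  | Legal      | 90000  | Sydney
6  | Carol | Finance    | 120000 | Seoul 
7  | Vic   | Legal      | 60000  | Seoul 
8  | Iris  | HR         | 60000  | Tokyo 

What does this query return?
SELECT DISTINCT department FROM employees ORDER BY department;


All 'department' values (row order): Sales, Design, Research, Legal, Legal, Finance, Legal, HR
Removing duplicates leaves 6 unique value(s).

6 values:
Design
Finance
HR
Legal
Research
Sales


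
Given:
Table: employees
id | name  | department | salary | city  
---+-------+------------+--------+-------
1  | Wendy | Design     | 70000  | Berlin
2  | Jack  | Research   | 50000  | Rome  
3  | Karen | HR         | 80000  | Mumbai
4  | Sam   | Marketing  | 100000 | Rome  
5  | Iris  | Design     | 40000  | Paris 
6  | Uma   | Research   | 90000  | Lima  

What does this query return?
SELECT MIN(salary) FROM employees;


Salaries: 70000, 50000, 80000, 100000, 40000, 90000
MIN = 40000

40000


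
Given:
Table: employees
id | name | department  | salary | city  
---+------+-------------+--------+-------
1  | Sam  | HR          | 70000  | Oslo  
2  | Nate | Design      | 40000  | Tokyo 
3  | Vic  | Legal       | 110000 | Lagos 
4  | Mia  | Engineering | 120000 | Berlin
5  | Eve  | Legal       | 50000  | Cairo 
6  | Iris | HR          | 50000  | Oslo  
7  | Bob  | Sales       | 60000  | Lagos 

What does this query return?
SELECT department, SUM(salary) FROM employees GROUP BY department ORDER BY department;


Summing salary within each department:
  Design: 40000 = 40000
  Engineering: 120000 = 120000
  HR: 70000 + 50000 = 120000
  Legal: 110000 + 50000 = 160000
  Sales: 60000 = 60000


5 groups:
Design, 40000
Engineering, 120000
HR, 120000
Legal, 160000
Sales, 60000


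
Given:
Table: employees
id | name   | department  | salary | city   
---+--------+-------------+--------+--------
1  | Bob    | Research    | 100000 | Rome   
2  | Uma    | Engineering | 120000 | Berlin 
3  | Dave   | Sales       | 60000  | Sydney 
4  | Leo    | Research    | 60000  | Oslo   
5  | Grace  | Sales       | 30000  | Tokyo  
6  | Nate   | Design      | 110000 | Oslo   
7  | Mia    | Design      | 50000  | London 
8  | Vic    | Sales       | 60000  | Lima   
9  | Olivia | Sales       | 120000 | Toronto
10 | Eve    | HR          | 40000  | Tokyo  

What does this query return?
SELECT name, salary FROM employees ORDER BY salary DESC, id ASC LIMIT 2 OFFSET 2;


Sort by salary DESC (id ASC tiebreak), then skip 2 and take 2
Rows 3 through 4

2 rows:
Nate, 110000
Bob, 100000


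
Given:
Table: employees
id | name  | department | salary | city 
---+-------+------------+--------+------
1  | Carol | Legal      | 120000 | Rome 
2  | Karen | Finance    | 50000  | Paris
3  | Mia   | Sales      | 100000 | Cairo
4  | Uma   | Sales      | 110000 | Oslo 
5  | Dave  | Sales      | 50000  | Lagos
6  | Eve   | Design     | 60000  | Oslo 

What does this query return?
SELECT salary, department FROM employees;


Projecting columns: salary, department

6 rows:
120000, Legal
50000, Finance
100000, Sales
110000, Sales
50000, Sales
60000, Design


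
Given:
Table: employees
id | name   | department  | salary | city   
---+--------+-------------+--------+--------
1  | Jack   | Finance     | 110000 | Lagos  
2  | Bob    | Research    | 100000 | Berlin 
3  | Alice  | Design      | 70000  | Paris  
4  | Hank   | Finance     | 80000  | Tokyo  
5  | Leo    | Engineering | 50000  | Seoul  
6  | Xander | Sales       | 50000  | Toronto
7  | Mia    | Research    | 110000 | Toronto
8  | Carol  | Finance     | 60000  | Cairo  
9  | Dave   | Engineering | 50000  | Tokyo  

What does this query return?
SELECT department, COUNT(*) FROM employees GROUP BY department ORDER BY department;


Assigning each row to its department group:
  Jack -> Finance
  Bob -> Research
  Alice -> Design
  Hank -> Finance
  Leo -> Engineering
  Xander -> Sales
  Mia -> Research
  Carol -> Finance
  Dave -> Engineering


5 groups:
Design, 1
Engineering, 2
Finance, 3
Research, 2
Sales, 1


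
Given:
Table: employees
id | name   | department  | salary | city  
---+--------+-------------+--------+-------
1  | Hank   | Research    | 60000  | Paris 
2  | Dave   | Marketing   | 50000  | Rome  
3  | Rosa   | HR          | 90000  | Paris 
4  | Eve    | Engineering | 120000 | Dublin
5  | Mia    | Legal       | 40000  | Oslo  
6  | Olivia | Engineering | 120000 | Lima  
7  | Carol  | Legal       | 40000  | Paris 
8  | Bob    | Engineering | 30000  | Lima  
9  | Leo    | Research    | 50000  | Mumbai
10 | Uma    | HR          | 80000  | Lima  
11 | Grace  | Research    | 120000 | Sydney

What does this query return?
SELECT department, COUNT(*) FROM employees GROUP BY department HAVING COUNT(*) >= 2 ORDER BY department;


Groups with count >= 2:
  Engineering: 3 -> PASS
  HR: 2 -> PASS
  Legal: 2 -> PASS
  Research: 3 -> PASS
  Marketing: 1 -> filtered out


4 groups:
Engineering, 3
HR, 2
Legal, 2
Research, 3


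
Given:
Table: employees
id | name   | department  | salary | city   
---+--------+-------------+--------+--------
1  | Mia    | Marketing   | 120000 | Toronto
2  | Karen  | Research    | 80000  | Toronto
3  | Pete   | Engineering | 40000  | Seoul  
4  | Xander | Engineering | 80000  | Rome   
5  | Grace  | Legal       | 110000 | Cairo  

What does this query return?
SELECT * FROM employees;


SELECT * returns all 5 rows with all columns

5 rows:
1, Mia, Marketing, 120000, Toronto
2, Karen, Research, 80000, Toronto
3, Pete, Engineering, 40000, Seoul
4, Xander, Engineering, 80000, Rome
5, Grace, Legal, 110000, Cairo


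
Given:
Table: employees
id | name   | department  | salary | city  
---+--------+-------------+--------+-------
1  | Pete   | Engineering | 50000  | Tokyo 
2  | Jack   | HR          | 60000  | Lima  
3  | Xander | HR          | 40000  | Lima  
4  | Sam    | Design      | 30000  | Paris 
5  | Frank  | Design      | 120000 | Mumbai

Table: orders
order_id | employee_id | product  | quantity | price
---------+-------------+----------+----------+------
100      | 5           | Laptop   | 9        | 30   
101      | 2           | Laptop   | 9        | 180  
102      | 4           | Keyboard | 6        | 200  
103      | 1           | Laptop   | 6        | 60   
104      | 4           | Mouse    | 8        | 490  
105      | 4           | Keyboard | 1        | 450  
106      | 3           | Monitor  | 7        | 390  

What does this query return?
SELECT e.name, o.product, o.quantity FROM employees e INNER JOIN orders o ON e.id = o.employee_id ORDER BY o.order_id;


Joining employees.id = orders.employee_id:
  employee Frank (id=5) -> order Laptop
  employee Jack (id=2) -> order Laptop
  employee Sam (id=4) -> order Keyboard
  employee Pete (id=1) -> order Laptop
  employee Sam (id=4) -> order Mouse
  employee Sam (id=4) -> order Keyboard
  employee Xander (id=3) -> order Monitor


7 rows:
Frank, Laptop, 9
Jack, Laptop, 9
Sam, Keyboard, 6
Pete, Laptop, 6
Sam, Mouse, 8
Sam, Keyboard, 1
Xander, Monitor, 7


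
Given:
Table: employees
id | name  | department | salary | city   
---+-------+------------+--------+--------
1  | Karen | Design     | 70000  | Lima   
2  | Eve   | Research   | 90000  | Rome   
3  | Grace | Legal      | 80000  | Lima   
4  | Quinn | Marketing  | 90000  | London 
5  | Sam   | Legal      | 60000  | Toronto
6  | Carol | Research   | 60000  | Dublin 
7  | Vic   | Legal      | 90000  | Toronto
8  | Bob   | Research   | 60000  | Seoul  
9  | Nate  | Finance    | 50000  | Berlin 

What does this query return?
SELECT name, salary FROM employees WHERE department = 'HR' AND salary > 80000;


Filtering: department = 'HR' AND salary > 80000
Matching: 0 rows

Empty result set (0 rows)


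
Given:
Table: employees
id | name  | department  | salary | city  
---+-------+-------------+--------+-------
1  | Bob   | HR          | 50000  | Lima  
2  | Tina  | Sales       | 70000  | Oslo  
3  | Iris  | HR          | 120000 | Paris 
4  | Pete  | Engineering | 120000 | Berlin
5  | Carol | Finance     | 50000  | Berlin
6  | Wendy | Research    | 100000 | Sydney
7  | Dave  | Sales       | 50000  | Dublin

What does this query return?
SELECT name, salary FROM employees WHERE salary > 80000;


Filtering: salary > 80000
Matching: 3 rows

3 rows:
Iris, 120000
Pete, 120000
Wendy, 100000


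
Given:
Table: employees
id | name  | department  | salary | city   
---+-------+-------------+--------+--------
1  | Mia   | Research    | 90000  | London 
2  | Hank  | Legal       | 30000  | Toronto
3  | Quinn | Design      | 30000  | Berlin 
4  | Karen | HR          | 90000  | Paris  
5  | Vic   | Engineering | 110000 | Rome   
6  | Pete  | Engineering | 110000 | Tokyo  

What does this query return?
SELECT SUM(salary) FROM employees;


SUM(salary) = 90000 + 30000 + 30000 + 90000 + 110000 + 110000 = 460000

460000


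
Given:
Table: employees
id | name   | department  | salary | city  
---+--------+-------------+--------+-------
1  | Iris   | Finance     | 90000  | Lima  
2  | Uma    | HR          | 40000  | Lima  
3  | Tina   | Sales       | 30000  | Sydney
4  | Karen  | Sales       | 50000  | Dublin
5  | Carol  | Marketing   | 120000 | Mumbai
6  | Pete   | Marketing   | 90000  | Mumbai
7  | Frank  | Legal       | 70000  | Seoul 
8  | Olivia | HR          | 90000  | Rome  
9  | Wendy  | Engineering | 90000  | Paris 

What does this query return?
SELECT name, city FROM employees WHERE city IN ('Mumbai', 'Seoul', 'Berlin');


Filtering: city IN ('Mumbai', 'Seoul', 'Berlin')
Matching: 3 rows

3 rows:
Carol, Mumbai
Pete, Mumbai
Frank, Seoul


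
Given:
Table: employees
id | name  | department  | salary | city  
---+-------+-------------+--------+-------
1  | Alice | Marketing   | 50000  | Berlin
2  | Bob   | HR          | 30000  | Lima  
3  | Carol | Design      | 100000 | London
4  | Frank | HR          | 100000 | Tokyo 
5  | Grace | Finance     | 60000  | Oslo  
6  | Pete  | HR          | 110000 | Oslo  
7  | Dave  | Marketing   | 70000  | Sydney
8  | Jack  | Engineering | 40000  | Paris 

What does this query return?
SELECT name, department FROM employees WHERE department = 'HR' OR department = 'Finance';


Filtering: department = 'HR' OR 'Finance'
Matching: 4 rows

4 rows:
Bob, HR
Frank, HR
Grace, Finance
Pete, HR


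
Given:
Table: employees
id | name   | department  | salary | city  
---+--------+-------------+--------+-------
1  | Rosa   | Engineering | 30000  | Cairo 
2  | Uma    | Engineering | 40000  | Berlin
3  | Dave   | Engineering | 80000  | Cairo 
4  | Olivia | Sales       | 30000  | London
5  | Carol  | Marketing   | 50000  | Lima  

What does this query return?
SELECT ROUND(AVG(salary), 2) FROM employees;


SUM(salary) = 230000
COUNT = 5
ROUND(AVG, 2) = ROUND(230000 / 5, 2) = 46000.0

46000.0


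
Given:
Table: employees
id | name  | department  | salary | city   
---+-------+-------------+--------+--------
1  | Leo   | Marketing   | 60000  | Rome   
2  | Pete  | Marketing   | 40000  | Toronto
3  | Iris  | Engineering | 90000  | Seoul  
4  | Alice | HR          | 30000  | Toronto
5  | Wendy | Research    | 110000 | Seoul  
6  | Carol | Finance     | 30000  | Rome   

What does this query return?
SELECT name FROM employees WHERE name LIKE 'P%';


LIKE 'P%' matches names starting with 'P'
Matching: 1

1 rows:
Pete


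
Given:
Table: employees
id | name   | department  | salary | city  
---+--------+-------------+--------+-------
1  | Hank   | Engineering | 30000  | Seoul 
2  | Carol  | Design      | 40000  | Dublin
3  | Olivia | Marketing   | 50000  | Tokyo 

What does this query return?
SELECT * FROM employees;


SELECT * returns all 3 rows with all columns

3 rows:
1, Hank, Engineering, 30000, Seoul
2, Carol, Design, 40000, Dublin
3, Olivia, Marketing, 50000, Tokyo


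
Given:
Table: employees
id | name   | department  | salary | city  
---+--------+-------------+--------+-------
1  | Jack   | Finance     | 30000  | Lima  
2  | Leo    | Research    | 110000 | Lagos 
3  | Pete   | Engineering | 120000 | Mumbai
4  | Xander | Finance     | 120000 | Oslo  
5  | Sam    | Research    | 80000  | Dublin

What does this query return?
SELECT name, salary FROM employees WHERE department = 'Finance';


Filtering: department = 'Finance'
Matching rows: 2

2 rows:
Jack, 30000
Xander, 120000


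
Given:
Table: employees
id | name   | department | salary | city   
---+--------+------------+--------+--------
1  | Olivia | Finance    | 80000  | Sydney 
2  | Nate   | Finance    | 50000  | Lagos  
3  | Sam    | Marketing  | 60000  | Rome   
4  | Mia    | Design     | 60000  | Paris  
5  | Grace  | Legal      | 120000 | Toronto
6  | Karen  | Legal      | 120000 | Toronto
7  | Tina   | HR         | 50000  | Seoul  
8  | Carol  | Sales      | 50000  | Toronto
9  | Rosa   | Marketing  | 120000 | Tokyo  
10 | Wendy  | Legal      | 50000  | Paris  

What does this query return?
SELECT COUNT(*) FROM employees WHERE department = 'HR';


Counting rows where department = 'HR'
  Tina -> MATCH


1


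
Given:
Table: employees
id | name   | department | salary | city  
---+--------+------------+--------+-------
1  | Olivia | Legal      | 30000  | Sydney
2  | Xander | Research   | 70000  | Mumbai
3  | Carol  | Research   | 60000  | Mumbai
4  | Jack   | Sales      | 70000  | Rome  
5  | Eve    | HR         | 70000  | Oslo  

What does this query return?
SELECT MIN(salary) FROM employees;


Salaries: 30000, 70000, 60000, 70000, 70000
MIN = 30000

30000


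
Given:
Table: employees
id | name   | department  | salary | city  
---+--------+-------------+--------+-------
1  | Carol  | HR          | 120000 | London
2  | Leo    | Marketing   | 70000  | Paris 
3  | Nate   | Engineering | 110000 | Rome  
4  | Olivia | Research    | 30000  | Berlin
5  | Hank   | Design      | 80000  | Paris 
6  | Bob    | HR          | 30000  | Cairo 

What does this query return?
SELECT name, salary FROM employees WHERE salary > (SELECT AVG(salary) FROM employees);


Subquery: AVG(salary) = 73333.33
Filtering: salary > 73333.33
  Carol (120000) -> MATCH
  Nate (110000) -> MATCH
  Hank (80000) -> MATCH


3 rows:
Carol, 120000
Nate, 110000
Hank, 80000


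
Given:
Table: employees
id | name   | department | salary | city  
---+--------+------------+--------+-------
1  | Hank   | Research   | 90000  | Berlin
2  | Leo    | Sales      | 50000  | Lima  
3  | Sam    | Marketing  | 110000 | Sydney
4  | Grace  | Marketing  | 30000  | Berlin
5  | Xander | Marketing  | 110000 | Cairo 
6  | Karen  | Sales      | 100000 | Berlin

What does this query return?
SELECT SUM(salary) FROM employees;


SUM(salary) = 90000 + 50000 + 110000 + 30000 + 110000 + 100000 = 490000

490000


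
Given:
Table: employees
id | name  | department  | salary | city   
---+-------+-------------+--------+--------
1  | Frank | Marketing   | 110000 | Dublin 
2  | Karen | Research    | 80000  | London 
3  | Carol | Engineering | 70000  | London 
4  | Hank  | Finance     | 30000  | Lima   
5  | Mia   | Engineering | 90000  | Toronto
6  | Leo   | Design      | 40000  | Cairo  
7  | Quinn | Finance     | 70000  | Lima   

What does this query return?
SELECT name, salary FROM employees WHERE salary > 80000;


Filtering: salary > 80000
Matching: 2 rows

2 rows:
Frank, 110000
Mia, 90000


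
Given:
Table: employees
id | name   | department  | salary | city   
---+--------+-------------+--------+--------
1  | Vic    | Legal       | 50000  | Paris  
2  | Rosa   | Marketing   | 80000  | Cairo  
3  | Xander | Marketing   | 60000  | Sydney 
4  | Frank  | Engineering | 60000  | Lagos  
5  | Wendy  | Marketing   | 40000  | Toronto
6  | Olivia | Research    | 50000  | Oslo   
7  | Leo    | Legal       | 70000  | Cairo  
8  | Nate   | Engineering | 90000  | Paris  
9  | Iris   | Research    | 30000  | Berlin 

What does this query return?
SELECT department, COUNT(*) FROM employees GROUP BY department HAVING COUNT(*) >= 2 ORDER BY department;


Groups with count >= 2:
  Engineering: 2 -> PASS
  Legal: 2 -> PASS
  Marketing: 3 -> PASS
  Research: 2 -> PASS


4 groups:
Engineering, 2
Legal, 2
Marketing, 3
Research, 2


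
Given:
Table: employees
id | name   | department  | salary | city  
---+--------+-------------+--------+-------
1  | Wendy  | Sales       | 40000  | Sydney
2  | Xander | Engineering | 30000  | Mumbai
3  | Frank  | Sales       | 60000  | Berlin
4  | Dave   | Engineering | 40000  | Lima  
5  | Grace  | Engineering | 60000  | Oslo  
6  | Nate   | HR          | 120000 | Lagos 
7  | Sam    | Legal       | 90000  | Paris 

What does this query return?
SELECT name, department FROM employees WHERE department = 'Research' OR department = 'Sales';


Filtering: department = 'Research' OR 'Sales'
Matching: 2 rows

2 rows:
Wendy, Sales
Frank, Sales


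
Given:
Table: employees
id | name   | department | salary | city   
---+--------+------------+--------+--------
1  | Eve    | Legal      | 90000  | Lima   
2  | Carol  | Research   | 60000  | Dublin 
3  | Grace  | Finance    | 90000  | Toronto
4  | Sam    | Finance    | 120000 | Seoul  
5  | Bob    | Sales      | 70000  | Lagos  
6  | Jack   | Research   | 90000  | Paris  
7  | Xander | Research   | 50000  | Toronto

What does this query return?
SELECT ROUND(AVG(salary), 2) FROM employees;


SUM(salary) = 570000
COUNT = 7
ROUND(AVG, 2) = ROUND(570000 / 7, 2) = 81428.57

81428.57


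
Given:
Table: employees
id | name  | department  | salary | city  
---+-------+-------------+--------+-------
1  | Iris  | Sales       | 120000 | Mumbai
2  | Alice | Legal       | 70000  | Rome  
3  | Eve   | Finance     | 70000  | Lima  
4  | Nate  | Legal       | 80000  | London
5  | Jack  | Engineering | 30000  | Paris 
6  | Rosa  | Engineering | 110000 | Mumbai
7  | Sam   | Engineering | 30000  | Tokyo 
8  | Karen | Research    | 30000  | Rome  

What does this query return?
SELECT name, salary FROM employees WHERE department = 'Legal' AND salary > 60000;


Filtering: department = 'Legal' AND salary > 60000
Matching: 2 rows

2 rows:
Alice, 70000
Nate, 80000


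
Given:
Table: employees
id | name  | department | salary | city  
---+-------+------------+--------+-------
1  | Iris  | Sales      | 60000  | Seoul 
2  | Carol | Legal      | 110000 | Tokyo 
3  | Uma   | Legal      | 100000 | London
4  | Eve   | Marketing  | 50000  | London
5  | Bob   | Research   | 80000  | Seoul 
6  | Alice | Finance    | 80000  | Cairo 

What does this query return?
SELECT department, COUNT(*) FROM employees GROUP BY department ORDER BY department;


Assigning each row to its department group:
  Iris -> Sales
  Carol -> Legal
  Uma -> Legal
  Eve -> Marketing
  Bob -> Research
  Alice -> Finance


5 groups:
Finance, 1
Legal, 2
Marketing, 1
Research, 1
Sales, 1


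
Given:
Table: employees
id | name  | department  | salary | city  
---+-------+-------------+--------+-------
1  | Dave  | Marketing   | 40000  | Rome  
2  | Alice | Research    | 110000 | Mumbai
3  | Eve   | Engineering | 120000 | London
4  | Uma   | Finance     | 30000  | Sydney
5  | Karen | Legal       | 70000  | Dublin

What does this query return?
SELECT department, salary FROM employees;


Projecting columns: department, salary

5 rows:
Marketing, 40000
Research, 110000
Engineering, 120000
Finance, 30000
Legal, 70000


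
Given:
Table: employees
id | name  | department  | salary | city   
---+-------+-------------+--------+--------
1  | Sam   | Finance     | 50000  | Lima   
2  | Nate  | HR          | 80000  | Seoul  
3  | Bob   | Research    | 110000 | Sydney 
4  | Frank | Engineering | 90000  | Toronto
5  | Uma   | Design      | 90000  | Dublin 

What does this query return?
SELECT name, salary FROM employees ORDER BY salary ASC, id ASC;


Sorting by salary ASC, then id ASC for ties

5 rows:
Sam, 50000
Nate, 80000
Frank, 90000
Uma, 90000
Bob, 110000


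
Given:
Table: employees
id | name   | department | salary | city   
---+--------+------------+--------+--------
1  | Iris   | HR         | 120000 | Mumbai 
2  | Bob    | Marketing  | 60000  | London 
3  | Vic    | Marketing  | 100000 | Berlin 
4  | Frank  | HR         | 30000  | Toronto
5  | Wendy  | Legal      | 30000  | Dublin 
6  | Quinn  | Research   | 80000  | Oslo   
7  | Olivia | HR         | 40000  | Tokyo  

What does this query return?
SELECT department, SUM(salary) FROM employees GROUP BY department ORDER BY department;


Summing salary within each department:
  HR: 120000 + 30000 + 40000 = 190000
  Legal: 30000 = 30000
  Marketing: 60000 + 100000 = 160000
  Research: 80000 = 80000


4 groups:
HR, 190000
Legal, 30000
Marketing, 160000
Research, 80000


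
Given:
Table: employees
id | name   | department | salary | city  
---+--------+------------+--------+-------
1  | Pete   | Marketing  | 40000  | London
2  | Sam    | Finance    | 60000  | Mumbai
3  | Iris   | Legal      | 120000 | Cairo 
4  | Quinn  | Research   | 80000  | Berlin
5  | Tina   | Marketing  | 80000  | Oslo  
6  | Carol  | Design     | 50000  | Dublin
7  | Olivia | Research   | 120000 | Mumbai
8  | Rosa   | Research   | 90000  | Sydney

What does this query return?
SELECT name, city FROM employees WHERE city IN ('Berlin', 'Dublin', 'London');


Filtering: city IN ('Berlin', 'Dublin', 'London')
Matching: 3 rows

3 rows:
Pete, London
Quinn, Berlin
Carol, Dublin


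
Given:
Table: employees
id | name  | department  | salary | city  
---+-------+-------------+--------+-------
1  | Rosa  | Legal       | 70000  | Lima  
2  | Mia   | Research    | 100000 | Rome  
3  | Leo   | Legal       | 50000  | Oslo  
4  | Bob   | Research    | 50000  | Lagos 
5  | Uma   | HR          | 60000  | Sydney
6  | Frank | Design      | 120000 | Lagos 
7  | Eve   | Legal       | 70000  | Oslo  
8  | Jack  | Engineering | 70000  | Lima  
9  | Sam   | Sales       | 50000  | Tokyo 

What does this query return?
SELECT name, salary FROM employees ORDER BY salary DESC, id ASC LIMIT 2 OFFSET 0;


Sort by salary DESC (id ASC tiebreak), then skip 0 and take 2
Rows 1 through 2

2 rows:
Frank, 120000
Mia, 100000


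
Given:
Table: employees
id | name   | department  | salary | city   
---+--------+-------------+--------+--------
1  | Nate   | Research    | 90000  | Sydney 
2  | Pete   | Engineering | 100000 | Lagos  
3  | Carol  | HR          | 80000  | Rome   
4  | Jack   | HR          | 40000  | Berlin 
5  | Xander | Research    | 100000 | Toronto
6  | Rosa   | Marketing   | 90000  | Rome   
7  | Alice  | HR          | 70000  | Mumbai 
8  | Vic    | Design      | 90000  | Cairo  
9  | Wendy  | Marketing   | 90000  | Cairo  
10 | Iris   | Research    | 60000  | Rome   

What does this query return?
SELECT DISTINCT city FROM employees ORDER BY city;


All 'city' values (row order): Sydney, Lagos, Rome, Berlin, Toronto, Rome, Mumbai, Cairo, Cairo, Rome
Removing duplicates leaves 7 unique value(s).

7 values:
Berlin
Cairo
Lagos
Mumbai
Rome
Sydney
Toronto


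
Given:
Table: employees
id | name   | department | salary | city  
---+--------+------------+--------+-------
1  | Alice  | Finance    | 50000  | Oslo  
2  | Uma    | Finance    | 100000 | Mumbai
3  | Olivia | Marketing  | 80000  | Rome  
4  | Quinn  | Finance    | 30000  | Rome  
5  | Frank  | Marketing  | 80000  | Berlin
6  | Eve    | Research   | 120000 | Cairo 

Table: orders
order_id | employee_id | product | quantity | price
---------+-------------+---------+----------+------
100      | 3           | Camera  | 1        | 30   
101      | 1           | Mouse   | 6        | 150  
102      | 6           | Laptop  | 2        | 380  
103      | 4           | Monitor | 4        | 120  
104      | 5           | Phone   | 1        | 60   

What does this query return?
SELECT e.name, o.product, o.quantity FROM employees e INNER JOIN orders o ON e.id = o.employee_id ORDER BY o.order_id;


Joining employees.id = orders.employee_id:
  employee Olivia (id=3) -> order Camera
  employee Alice (id=1) -> order Mouse
  employee Eve (id=6) -> order Laptop
  employee Quinn (id=4) -> order Monitor
  employee Frank (id=5) -> order Phone


5 rows:
Olivia, Camera, 1
Alice, Mouse, 6
Eve, Laptop, 2
Quinn, Monitor, 4
Frank, Phone, 1


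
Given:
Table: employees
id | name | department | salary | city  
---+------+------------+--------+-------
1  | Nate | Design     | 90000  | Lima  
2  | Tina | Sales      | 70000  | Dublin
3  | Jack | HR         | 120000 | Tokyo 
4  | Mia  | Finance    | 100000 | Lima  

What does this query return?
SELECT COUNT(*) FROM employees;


COUNT(*) counts all rows

4


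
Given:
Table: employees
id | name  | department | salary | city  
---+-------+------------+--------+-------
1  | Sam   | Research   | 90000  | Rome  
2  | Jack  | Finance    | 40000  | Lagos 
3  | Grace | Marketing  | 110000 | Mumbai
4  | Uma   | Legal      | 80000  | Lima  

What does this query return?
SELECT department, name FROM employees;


Projecting columns: department, name

4 rows:
Research, Sam
Finance, Jack
Marketing, Grace
Legal, Uma


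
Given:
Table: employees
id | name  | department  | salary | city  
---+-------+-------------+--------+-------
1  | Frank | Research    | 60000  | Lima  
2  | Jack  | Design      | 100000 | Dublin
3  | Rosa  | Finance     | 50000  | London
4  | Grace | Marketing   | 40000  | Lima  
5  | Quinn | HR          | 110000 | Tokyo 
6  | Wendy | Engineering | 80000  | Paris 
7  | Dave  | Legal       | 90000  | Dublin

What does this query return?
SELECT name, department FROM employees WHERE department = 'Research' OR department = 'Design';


Filtering: department = 'Research' OR 'Design'
Matching: 2 rows

2 rows:
Frank, Research
Jack, Design


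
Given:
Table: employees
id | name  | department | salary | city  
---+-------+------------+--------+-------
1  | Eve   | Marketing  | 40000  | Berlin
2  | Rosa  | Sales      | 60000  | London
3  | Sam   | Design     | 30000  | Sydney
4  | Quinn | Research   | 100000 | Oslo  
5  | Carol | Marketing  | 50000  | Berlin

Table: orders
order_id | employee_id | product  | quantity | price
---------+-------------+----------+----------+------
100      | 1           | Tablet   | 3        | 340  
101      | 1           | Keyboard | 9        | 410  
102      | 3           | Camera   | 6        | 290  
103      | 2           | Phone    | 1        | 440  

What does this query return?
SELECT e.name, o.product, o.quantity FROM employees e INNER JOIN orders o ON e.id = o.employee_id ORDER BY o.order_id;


Joining employees.id = orders.employee_id:
  employee Eve (id=1) -> order Tablet
  employee Eve (id=1) -> order Keyboard
  employee Sam (id=3) -> order Camera
  employee Rosa (id=2) -> order Phone


4 rows:
Eve, Tablet, 3
Eve, Keyboard, 9
Sam, Camera, 6
Rosa, Phone, 1


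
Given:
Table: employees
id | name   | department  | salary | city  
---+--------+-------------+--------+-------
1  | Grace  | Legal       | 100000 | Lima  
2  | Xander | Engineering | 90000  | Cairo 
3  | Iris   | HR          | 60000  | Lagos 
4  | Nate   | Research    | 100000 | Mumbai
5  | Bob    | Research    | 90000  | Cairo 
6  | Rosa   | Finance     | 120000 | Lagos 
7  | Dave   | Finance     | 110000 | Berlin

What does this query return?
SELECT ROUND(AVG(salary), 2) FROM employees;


SUM(salary) = 670000
COUNT = 7
ROUND(AVG, 2) = ROUND(670000 / 7, 2) = 95714.29

95714.29


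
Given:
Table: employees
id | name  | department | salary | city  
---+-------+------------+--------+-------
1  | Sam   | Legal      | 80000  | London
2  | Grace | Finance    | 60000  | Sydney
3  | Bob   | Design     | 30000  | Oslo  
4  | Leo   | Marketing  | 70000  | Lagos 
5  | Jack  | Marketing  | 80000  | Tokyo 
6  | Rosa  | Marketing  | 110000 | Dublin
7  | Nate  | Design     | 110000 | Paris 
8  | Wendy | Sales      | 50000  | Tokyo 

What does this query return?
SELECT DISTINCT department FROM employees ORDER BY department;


All 'department' values (row order): Legal, Finance, Design, Marketing, Marketing, Marketing, Design, Sales
Removing duplicates leaves 5 unique value(s).

5 values:
Design
Finance
Legal
Marketing
Sales


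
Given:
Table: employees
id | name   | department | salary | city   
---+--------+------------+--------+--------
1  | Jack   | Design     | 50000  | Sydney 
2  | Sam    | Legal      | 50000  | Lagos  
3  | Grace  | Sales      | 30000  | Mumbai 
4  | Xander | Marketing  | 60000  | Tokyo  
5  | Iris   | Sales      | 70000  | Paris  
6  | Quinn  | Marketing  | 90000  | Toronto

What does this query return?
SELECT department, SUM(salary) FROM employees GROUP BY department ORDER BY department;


Summing salary within each department:
  Design: 50000 = 50000
  Legal: 50000 = 50000
  Marketing: 60000 + 90000 = 150000
  Sales: 30000 + 70000 = 100000


4 groups:
Design, 50000
Legal, 50000
Marketing, 150000
Sales, 100000


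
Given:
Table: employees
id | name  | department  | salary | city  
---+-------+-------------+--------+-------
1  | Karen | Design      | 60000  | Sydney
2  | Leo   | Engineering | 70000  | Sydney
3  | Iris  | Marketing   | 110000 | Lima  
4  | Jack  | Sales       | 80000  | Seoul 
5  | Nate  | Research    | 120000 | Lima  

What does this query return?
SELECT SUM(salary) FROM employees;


SUM(salary) = 60000 + 70000 + 110000 + 80000 + 120000 = 440000

440000


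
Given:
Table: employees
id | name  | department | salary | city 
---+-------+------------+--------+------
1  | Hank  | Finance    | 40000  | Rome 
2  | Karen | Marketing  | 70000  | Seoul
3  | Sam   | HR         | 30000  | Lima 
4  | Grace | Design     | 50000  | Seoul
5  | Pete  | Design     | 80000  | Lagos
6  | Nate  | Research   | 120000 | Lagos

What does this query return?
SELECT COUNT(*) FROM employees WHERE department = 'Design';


Counting rows where department = 'Design'
  Grace -> MATCH
  Pete -> MATCH


2


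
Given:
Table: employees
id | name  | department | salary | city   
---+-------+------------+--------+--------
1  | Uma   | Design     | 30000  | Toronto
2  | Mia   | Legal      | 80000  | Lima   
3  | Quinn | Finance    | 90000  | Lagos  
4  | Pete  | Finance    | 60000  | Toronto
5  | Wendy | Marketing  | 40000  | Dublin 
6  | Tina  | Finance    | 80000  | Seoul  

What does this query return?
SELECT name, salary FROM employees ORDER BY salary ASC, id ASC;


Sorting by salary ASC, then id ASC for ties

6 rows:
Uma, 30000
Wendy, 40000
Pete, 60000
Mia, 80000
Tina, 80000
Quinn, 90000


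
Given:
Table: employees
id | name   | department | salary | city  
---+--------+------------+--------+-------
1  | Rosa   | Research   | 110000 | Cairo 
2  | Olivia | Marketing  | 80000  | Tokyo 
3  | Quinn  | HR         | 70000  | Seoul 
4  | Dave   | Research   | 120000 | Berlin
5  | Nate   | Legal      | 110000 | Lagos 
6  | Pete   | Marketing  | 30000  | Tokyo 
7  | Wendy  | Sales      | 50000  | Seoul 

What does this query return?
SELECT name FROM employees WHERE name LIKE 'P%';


LIKE 'P%' matches names starting with 'P'
Matching: 1

1 rows:
Pete


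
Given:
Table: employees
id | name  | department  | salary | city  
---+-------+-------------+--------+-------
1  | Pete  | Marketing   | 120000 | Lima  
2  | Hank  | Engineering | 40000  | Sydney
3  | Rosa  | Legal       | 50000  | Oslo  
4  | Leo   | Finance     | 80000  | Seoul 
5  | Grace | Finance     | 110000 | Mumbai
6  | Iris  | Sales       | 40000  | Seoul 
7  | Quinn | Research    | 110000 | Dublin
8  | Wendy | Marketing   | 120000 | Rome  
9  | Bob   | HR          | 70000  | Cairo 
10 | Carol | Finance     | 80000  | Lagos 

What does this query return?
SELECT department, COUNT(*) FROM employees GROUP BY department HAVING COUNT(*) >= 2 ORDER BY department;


Groups with count >= 2:
  Finance: 3 -> PASS
  Marketing: 2 -> PASS
  Engineering: 1 -> filtered out
  HR: 1 -> filtered out
  Legal: 1 -> filtered out
  Research: 1 -> filtered out
  Sales: 1 -> filtered out


2 groups:
Finance, 3
Marketing, 2


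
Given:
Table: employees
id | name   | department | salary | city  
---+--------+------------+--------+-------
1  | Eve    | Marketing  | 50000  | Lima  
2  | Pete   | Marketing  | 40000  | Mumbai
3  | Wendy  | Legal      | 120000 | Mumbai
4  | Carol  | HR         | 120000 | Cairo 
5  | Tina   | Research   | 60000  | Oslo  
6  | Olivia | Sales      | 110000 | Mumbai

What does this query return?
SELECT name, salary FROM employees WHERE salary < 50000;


Filtering: salary < 50000
Matching: 1 rows

1 rows:
Pete, 40000


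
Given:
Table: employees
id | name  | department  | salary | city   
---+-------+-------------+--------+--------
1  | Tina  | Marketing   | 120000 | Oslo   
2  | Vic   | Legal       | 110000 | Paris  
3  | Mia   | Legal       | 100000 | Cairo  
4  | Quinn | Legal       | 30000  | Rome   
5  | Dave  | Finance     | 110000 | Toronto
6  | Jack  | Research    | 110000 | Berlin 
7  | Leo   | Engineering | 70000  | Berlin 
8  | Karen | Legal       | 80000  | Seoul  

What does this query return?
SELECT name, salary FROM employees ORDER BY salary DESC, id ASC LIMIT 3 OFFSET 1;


Sort by salary DESC (id ASC tiebreak), then skip 1 and take 3
Rows 2 through 4

3 rows:
Vic, 110000
Dave, 110000
Jack, 110000


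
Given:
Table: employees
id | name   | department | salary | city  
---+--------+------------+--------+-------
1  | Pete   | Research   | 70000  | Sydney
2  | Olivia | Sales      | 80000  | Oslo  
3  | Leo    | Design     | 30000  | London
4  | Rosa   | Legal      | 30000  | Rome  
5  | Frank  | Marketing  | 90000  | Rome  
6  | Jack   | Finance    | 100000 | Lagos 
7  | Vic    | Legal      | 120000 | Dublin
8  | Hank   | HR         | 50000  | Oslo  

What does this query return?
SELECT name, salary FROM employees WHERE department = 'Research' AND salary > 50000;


Filtering: department = 'Research' AND salary > 50000
Matching: 1 rows

1 rows:
Pete, 70000


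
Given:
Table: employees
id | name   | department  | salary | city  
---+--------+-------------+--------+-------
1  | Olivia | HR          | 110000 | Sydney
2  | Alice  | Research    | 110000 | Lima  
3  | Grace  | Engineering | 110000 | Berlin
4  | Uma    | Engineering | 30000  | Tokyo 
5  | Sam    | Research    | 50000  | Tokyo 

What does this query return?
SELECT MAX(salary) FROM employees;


Salaries: 110000, 110000, 110000, 30000, 50000
MAX = 110000

110000


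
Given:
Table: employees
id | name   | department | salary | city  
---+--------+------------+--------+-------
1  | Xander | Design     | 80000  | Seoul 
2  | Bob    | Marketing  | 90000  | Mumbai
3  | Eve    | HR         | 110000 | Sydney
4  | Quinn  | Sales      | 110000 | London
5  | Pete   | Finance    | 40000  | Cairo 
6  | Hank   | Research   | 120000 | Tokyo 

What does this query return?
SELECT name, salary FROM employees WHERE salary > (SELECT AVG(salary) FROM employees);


Subquery: AVG(salary) = 91666.67
Filtering: salary > 91666.67
  Eve (110000) -> MATCH
  Quinn (110000) -> MATCH
  Hank (120000) -> MATCH


3 rows:
Eve, 110000
Quinn, 110000
Hank, 120000


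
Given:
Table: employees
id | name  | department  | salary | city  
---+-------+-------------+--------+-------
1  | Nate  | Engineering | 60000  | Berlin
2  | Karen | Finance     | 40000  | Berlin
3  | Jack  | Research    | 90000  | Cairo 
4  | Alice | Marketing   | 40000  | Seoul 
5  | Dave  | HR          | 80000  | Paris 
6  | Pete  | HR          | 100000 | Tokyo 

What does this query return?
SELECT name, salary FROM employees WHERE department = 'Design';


Filtering: department = 'Design'
Matching rows: 0

Empty result set (0 rows)
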